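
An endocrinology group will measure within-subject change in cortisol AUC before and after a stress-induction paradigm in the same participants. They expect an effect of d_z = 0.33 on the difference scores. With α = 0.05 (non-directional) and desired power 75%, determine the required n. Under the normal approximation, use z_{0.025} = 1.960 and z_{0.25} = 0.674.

For a paired (one-sample on differences) test: n = ((z_{α/2} + z_β) / d)².
z_{α/2} + z_β = 1.960 + 0.674 = 2.634.
n = (2.634 / 0.33)² = 7.982² = 63.71.
Round up.

n = 64 pairs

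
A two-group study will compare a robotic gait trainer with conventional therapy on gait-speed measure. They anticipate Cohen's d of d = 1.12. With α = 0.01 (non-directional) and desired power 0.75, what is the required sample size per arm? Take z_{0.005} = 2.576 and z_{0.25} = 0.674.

n = 17 per group

For two independent groups with equal n: n = 2·((z_{α/2} + z_β) / d)².
z_{α/2} + z_β = 2.576 + 0.674 = 3.250.
n = 2 × (3.250 / 1.12)² = 2 × 2.902² = 2 × 8.42 = 16.8.
Round up to the next whole participant.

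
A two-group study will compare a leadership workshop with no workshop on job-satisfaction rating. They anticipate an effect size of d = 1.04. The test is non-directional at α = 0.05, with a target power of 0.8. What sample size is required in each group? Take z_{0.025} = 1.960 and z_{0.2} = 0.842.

n = 15 per group

For two independent groups with equal n: n = 2·((z_{α/2} + z_β) / d)².
z_{α/2} + z_β = 1.960 + 0.842 = 2.802.
n = 2 × (2.802 / 1.04)² = 2 × 2.694² = 2 × 7.26 = 14.5.
Round up to the next whole participant.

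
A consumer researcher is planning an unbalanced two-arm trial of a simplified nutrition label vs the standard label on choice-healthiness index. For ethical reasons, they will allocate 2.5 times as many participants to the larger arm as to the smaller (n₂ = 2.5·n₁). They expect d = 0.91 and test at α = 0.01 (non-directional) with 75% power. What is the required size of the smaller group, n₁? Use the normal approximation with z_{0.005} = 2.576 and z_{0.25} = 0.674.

With allocation ratio k = n₂/n₁ = 2.5, Var(x̄₁−x̄₂) = σ²(1/n₁ + 1/(k·n₁)) = σ²·(k+1)/(k·n₁).
So n₁ = (1 + 1/k)·((z_{α/2} + z_β)/d)² = 1.400 × (3.250/0.91)².
n₁ = 1.400 × 12.76 = 17.9.
Round up: n₁ = 18, giving n₂ = 2.5 × 18 = 45.

n₁ = 18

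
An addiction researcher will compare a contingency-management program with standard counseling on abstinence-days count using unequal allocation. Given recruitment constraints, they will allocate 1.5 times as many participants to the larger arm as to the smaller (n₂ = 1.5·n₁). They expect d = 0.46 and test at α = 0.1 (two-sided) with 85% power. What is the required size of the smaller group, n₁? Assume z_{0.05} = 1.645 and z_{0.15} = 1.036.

With allocation ratio k = n₂/n₁ = 1.5, Var(x̄₁−x̄₂) = σ²(1/n₁ + 1/(k·n₁)) = σ²·(k+1)/(k·n₁).
So n₁ = (1 + 1/k)·((z_{α/2} + z_β)/d)² = 1.667 × (2.681/0.46)².
n₁ = 1.667 × 33.97 = 56.6.
Round up: n₁ = 57, giving n₂ = ⌈1.5 × 57⌉ = ⌈85.5⌉ = 86.

n₁ = 57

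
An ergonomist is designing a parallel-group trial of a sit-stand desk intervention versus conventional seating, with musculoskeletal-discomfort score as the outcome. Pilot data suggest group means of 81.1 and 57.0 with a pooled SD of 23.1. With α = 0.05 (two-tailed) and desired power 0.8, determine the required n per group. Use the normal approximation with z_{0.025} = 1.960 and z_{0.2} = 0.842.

n = 15 per group

Cohen's d = |M₁ − M₂| / SD_pooled = |81.1 − 57.0| / 23.1 = 24.1 / 23.1 = 1.043.
For two independent groups with equal n: n = 2·((z_{α/2} + z_β) / d)².
z_{α/2} + z_β = 1.960 + 0.842 = 2.802.
n = 2 × (2.802 / 1.043)² = 2 × 2.686² = 2 × 7.22 = 14.4.
Round up to the next whole participant.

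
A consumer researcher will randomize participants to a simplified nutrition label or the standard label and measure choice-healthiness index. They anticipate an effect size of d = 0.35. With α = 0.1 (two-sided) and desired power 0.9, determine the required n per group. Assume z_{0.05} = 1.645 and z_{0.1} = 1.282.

n = 140 per group

For two independent groups with equal n: n = 2·((z_{α/2} + z_β) / d)².
z_{α/2} + z_β = 1.645 + 1.282 = 2.927.
n = 2 × (2.927 / 0.35)² = 2 × 8.363² = 2 × 69.94 = 139.9.
Round up to the next whole participant.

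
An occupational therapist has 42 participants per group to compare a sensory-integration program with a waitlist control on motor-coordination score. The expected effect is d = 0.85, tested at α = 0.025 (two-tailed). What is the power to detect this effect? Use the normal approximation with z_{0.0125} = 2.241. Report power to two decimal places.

For two equal groups, power = Φ(d·√(n/2) − z_{α/2}).
d·√(n/2) = 0.85 × √(42/2) = 0.85 × 4.583 = 3.895.
z_β = 3.895 − 2.241 = 1.654.
Power = Φ(1.654) = 0.951.

power ≈ 0.95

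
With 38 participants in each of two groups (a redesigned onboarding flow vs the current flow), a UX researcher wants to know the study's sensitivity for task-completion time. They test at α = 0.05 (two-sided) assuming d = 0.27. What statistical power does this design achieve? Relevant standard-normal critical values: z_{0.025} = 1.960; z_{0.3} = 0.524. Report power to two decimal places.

power ≈ 0.22

For two equal groups, power = Φ(d·√(n/2) − z_{α/2}).
d·√(n/2) = 0.27 × √(38/2) = 0.27 × 4.359 = 1.177.
z_β = 1.177 − 1.960 = -0.783.
Power = Φ(-0.783) = 0.217.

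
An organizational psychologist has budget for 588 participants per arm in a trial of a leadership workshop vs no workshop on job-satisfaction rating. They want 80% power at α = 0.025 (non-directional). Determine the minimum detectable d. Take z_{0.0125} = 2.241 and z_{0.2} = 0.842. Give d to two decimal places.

d_min ≈ 0.18

For two independent groups of n = 588 each: d_min = (z_{α/2} + z_β)·√(2/n).
z-sum = 2.241 + 0.842 = 3.083.
d_min = 3.083 × √(2/588) = 3.083 × 0.0583 = 0.180.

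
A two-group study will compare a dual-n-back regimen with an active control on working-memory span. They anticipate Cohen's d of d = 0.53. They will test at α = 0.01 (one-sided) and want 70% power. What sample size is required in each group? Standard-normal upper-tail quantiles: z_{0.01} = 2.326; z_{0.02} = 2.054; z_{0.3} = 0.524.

n = 58 per group

For two independent groups with equal n: n = 2·((z_{α} + z_β) / d)².
z_{α} + z_β = 2.326 + 0.524 = 2.850.
n = 2 × (2.850 / 0.53)² = 2 × 5.377² = 2 × 28.92 = 57.8.
Round up to the next whole participant.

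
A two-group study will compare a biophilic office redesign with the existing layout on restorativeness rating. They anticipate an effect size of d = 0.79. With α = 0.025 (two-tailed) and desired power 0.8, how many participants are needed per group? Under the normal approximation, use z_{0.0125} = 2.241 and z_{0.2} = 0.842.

For two independent groups with equal n: n = 2·((z_{α/2} + z_β) / d)².
z_{α/2} + z_β = 2.241 + 0.842 = 3.083.
n = 2 × (3.083 / 0.79)² = 2 × 3.903² = 2 × 15.23 = 30.5.
Round up to the next whole participant.

n = 31 per group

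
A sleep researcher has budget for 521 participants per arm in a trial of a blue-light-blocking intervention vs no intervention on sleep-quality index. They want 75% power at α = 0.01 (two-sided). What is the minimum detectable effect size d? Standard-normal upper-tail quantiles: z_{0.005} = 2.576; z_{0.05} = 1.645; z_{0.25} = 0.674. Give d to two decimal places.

d_min ≈ 0.20

For two independent groups of n = 521 each: d_min = (z_{α/2} + z_β)·√(2/n).
z-sum = 2.576 + 0.674 = 3.250.
d_min = 3.250 × √(2/521) = 3.250 × 0.0620 = 0.201.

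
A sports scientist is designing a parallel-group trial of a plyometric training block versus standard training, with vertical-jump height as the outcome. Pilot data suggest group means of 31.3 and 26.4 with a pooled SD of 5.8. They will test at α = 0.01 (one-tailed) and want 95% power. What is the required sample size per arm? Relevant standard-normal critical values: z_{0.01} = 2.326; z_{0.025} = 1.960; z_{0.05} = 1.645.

n = 45 per group

Cohen's d = |M₁ − M₂| / SD_pooled = |31.3 − 26.4| / 5.8 = 4.9 / 5.8 = 0.845.
For two independent groups with equal n: n = 2·((z_{α} + z_β) / d)².
z_{α} + z_β = 2.326 + 1.645 = 3.971.
n = 2 × (3.971 / 0.845)² = 2 × 4.699² = 2 × 22.08 = 44.2.
Round up to the next whole participant.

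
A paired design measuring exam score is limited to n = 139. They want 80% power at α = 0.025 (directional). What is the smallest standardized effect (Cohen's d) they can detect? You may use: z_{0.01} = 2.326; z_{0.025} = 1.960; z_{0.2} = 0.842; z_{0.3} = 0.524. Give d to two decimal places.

d_min ≈ 0.24

For a single sample (or paired design) of n = 139: d_min = (z_{α} + z_β)/√n.
z-sum = 1.960 + 0.842 = 2.802.
d_min = 2.802 / √139 = 2.802 / 11.790 = 0.238.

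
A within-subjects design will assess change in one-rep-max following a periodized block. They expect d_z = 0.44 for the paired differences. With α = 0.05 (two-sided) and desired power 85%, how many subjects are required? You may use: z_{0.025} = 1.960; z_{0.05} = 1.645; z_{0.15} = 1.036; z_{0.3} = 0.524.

For a paired (one-sample on differences) test: n = ((z_{α/2} + z_β) / d)².
z_{α/2} + z_β = 1.960 + 1.036 = 2.996.
n = (2.996 / 0.44)² = 6.809² = 46.36.
Round up.

n = 47 pairs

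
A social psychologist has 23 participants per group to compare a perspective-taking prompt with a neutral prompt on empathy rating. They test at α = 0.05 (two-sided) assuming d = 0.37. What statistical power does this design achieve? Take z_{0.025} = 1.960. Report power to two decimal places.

power ≈ 0.24

For two equal groups, power = Φ(d·√(n/2) − z_{α/2}).
d·√(n/2) = 0.37 × √(23/2) = 0.37 × 3.391 = 1.255.
z_β = 1.255 − 1.960 = -0.705.
Power = Φ(-0.705) = 0.240.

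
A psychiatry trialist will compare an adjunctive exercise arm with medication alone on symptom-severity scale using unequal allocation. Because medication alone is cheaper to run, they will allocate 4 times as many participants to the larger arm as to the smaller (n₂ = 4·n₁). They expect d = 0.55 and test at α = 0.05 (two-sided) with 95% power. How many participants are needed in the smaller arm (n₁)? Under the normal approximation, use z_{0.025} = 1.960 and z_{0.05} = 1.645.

n₁ = 54

With allocation ratio k = n₂/n₁ = 4, Var(x̄₁−x̄₂) = σ²(1/n₁ + 1/(k·n₁)) = σ²·(k+1)/(k·n₁).
So n₁ = (1 + 1/k)·((z_{α/2} + z_β)/d)² = 1.250 × (3.605/0.55)².
n₁ = 1.250 × 42.96 = 53.7.
Round up: n₁ = 54, giving n₂ = 4 × 54 = 216.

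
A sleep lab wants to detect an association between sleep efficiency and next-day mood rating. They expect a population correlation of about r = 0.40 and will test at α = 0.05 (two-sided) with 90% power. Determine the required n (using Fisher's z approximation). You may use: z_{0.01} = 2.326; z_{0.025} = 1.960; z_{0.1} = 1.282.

n = 62

Fisher's z: C = ½·ln((1+r)/(1−r)) = ½·ln(2.3333) = 0.4236.
n = ((z_{α/2} + z_β)/C)² + 3.
(1.960 + 1.282) / 0.4236 = 3.242 / 0.4236 = 7.653.
n = 7.653² + 3 = 58.58 + 3 = 61.6.
Round up.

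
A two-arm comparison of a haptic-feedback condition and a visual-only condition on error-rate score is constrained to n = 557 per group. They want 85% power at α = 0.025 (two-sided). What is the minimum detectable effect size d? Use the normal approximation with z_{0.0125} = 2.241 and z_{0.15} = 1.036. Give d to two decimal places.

d_min ≈ 0.20

For two independent groups of n = 557 each: d_min = (z_{α/2} + z_β)·√(2/n).
z-sum = 2.241 + 1.036 = 3.277.
d_min = 3.277 × √(2/557) = 3.277 × 0.0599 = 0.196.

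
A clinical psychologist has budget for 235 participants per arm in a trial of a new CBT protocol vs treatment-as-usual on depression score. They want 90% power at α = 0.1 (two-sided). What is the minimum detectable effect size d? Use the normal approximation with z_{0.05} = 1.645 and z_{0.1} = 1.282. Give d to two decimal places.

d_min ≈ 0.27

For two independent groups of n = 235 each: d_min = (z_{α/2} + z_β)·√(2/n).
z-sum = 1.645 + 1.282 = 2.927.
d_min = 2.927 × √(2/235) = 2.927 × 0.0923 = 0.270.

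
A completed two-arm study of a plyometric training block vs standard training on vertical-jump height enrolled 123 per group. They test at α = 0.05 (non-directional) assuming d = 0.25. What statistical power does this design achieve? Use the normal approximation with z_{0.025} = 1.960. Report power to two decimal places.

power ≈ 0.50

For two equal groups, power = Φ(d·√(n/2) − z_{α/2}).
d·√(n/2) = 0.25 × √(123/2) = 0.25 × 7.842 = 1.961.
z_β = 1.961 − 1.960 = 0.001.
Power = Φ(0.001) = 0.500.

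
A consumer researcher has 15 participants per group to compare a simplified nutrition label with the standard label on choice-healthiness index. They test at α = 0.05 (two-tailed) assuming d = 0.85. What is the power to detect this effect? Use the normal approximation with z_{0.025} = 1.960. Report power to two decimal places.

power ≈ 0.64

For two equal groups, power = Φ(d·√(n/2) − z_{α/2}).
d·√(n/2) = 0.85 × √(15/2) = 0.85 × 2.739 = 2.328.
z_β = 2.328 − 1.960 = 0.368.
Power = Φ(0.368) = 0.643.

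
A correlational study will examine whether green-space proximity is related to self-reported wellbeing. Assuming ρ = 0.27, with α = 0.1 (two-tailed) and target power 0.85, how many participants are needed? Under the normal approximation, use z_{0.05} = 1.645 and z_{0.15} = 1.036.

n = 97

Fisher's z: C = ½·ln((1+r)/(1−r)) = ½·ln(1.7397) = 0.2769.
n = ((z_{α/2} + z_β)/C)² + 3.
(1.645 + 1.036) / 0.2769 = 2.681 / 0.2769 = 9.682.
n = 9.682² + 3 = 93.74 + 3 = 96.7.
Round up.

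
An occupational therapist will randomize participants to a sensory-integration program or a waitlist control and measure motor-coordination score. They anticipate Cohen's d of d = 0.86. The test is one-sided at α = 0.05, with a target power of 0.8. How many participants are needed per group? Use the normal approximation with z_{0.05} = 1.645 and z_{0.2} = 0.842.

For two independent groups with equal n: n = 2·((z_{α} + z_β) / d)².
z_{α} + z_β = 1.645 + 0.842 = 2.487.
n = 2 × (2.487 / 0.86)² = 2 × 2.892² = 2 × 8.36 = 16.7.
Round up to the next whole participant.

n = 17 per group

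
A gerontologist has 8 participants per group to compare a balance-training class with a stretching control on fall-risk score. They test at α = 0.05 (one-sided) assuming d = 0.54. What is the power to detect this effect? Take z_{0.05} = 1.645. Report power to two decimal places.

power ≈ 0.29

For two equal groups, power = Φ(d·√(n/2) − z_{α}).
d·√(n/2) = 0.54 × √(8/2) = 0.54 × 2.000 = 1.080.
z_β = 1.080 − 1.645 = -0.565.
Power = Φ(-0.565) = 0.286.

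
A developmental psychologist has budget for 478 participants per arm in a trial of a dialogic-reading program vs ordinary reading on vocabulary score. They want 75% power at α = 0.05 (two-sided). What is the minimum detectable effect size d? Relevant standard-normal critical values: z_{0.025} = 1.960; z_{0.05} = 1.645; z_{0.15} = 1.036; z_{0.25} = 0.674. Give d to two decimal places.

d_min ≈ 0.17

For two independent groups of n = 478 each: d_min = (z_{α/2} + z_β)·√(2/n).
z-sum = 1.960 + 0.674 = 2.634.
d_min = 2.634 × √(2/478) = 2.634 × 0.0647 = 0.170.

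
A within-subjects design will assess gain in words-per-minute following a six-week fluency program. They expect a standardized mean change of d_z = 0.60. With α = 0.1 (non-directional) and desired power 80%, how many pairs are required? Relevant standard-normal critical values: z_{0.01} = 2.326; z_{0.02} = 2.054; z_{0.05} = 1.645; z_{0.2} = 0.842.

For a paired (one-sample on differences) test: n = ((z_{α/2} + z_β) / d)².
z_{α/2} + z_β = 1.645 + 0.842 = 2.487.
n = (2.487 / 0.60)² = 4.145² = 17.18.
Round up.

n = 18 pairs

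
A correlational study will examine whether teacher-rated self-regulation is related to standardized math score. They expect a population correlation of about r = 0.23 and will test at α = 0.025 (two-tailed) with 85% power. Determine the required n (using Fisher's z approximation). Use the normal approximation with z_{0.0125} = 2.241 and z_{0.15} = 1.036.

n = 199

Fisher's z: C = ½·ln((1+r)/(1−r)) = ½·ln(1.5974) = 0.2342.
n = ((z_{α/2} + z_β)/C)² + 3.
(2.241 + 1.036) / 0.2342 = 3.277 / 0.2342 = 13.992.
n = 13.992² + 3 = 195.78 + 3 = 198.8.
Round up.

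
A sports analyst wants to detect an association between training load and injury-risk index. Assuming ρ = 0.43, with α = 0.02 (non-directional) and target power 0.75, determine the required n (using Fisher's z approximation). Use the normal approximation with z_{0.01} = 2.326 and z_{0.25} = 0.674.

n = 46

Fisher's z: C = ½·ln((1+r)/(1−r)) = ½·ln(2.5088) = 0.4599.
n = ((z_{α/2} + z_β)/C)² + 3.
(2.326 + 0.674) / 0.4599 = 3.000 / 0.4599 = 6.523.
n = 6.523² + 3 = 42.55 + 3 = 45.6.
Round up.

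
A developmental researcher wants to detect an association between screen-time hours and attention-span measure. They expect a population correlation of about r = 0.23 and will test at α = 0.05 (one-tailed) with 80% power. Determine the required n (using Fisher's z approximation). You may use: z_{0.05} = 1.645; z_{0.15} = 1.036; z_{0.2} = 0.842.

n = 116

Fisher's z: C = ½·ln((1+r)/(1−r)) = ½·ln(1.5974) = 0.2342.
n = ((z_{α} + z_β)/C)² + 3.
(1.645 + 0.842) / 0.2342 = 2.487 / 0.2342 = 10.619.
n = 10.619² + 3 = 112.77 + 3 = 115.8.
Round up.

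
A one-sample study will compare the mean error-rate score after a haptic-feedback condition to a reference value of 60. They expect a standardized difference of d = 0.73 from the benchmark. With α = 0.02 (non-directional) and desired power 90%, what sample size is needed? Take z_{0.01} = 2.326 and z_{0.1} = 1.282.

n = 25

For a one-sample test: n = ((z_{α/2} + z_β) / d)².
z_{α/2} + z_β = 2.326 + 1.282 = 3.608.
n = (3.608 / 0.73)² = 4.942² = 24.43.
Round up.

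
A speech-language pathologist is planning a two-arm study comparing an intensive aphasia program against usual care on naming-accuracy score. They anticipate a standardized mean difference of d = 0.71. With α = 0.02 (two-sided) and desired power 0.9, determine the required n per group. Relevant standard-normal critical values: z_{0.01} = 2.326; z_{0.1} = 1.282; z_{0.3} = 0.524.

For two independent groups with equal n: n = 2·((z_{α/2} + z_β) / d)².
z_{α/2} + z_β = 2.326 + 1.282 = 3.608.
n = 2 × (3.608 / 0.71)² = 2 × 5.082² = 2 × 25.82 = 51.6.
Round up to the next whole participant.

n = 52 per group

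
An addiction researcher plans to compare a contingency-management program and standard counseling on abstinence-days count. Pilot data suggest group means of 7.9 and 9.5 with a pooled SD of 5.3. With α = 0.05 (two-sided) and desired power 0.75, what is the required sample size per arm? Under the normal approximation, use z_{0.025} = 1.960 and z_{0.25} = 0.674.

Cohen's d = |M₁ − M₂| / SD_pooled = |7.9 − 9.5| / 5.3 = 1.6 / 5.3 = 0.302.
For two independent groups with equal n: n = 2·((z_{α/2} + z_β) / d)².
z_{α/2} + z_β = 1.960 + 0.674 = 2.634.
n = 2 × (2.634 / 0.302)² = 2 × 8.722² = 2 × 76.07 = 152.1.
Round up to the next whole participant.

n = 153 per group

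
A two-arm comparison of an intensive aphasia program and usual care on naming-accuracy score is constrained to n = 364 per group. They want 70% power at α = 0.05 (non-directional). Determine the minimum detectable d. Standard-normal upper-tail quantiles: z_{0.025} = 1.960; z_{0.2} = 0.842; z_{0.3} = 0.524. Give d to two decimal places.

d_min ≈ 0.18

For two independent groups of n = 364 each: d_min = (z_{α/2} + z_β)·√(2/n).
z-sum = 1.960 + 0.524 = 2.484.
d_min = 2.484 × √(2/364) = 2.484 × 0.0741 = 0.184.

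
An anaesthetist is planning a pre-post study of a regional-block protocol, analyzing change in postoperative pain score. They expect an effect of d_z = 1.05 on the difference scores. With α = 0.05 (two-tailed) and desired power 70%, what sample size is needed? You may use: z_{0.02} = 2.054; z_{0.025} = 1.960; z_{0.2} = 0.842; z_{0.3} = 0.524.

For a paired (one-sample on differences) test: n = ((z_{α/2} + z_β) / d)².
z_{α/2} + z_β = 1.960 + 0.524 = 2.484.
n = (2.484 / 1.05)² = 2.366² = 5.60.
Round up.

n = 6 pairs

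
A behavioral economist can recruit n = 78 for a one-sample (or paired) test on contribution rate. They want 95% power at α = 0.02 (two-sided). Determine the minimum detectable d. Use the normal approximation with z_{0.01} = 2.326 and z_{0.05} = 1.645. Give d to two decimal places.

d_min ≈ 0.45

For a single sample (or paired design) of n = 78: d_min = (z_{α/2} + z_β)/√n.
z-sum = 2.326 + 1.645 = 3.971.
d_min = 3.971 / √78 = 3.971 / 8.832 = 0.450.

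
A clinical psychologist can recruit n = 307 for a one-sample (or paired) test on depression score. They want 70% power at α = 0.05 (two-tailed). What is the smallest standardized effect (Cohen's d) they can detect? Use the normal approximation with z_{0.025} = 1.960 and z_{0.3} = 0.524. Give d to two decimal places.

d_min ≈ 0.14

For a single sample (or paired design) of n = 307: d_min = (z_{α/2} + z_β)/√n.
z-sum = 1.960 + 0.524 = 2.484.
d_min = 2.484 / √307 = 2.484 / 17.521 = 0.142.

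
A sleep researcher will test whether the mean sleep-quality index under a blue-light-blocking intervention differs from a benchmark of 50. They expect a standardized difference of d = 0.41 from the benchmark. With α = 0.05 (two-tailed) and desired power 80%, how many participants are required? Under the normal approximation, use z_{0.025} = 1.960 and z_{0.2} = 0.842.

n = 47

For a one-sample test: n = ((z_{α/2} + z_β) / d)².
z_{α/2} + z_β = 1.960 + 0.842 = 2.802.
n = (2.802 / 0.41)² = 6.834² = 46.71.
Round up.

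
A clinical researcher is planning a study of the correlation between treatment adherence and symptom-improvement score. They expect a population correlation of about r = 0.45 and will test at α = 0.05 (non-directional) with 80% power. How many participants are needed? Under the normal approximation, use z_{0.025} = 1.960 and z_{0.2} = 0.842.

n = 37

Fisher's z: C = ½·ln((1+r)/(1−r)) = ½·ln(2.6364) = 0.4847.
n = ((z_{α/2} + z_β)/C)² + 3.
(1.960 + 0.842) / 0.4847 = 2.802 / 0.4847 = 5.781.
n = 5.781² + 3 = 33.42 + 3 = 36.4.
Round up.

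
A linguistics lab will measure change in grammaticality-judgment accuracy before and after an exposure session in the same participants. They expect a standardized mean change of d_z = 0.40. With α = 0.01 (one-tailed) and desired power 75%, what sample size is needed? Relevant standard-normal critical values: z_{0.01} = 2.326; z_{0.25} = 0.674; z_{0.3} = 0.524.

n = 57 pairs

For a paired (one-sample on differences) test: n = ((z_{α} + z_β) / d)².
z_{α} + z_β = 2.326 + 0.674 = 3.000.
n = (3.000 / 0.40)² = 7.500² = 56.25.
Round up.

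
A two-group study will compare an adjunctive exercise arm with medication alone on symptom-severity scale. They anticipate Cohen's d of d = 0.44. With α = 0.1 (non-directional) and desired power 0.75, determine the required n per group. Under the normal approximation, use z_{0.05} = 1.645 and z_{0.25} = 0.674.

n = 56 per group

For two independent groups with equal n: n = 2·((z_{α/2} + z_β) / d)².
z_{α/2} + z_β = 1.645 + 0.674 = 2.319.
n = 2 × (2.319 / 0.44)² = 2 × 5.270² = 2 × 27.78 = 55.6.
Round up to the next whole participant.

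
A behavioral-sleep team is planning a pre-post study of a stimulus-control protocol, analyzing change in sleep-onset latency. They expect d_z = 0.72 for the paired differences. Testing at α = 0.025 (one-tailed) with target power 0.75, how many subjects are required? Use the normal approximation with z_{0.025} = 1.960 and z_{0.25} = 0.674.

n = 14 pairs

For a paired (one-sample on differences) test: n = ((z_{α} + z_β) / d)².
z_{α} + z_β = 1.960 + 0.674 = 2.634.
n = (2.634 / 0.72)² = 3.658² = 13.38.
Round up.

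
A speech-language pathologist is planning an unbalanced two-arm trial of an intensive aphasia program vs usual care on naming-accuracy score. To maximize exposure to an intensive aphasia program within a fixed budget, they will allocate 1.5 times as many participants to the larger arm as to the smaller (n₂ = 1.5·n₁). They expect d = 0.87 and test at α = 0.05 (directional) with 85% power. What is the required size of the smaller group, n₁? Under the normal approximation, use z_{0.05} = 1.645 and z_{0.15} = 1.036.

With allocation ratio k = n₂/n₁ = 1.5, Var(x̄₁−x̄₂) = σ²(1/n₁ + 1/(k·n₁)) = σ²·(k+1)/(k·n₁).
So n₁ = (1 + 1/k)·((z_{α} + z_β)/d)² = 1.667 × (2.681/0.87)².
n₁ = 1.667 × 9.50 = 15.8.
Round up: n₁ = 16, giving n₂ = 1.5 × 16 = 24.

n₁ = 16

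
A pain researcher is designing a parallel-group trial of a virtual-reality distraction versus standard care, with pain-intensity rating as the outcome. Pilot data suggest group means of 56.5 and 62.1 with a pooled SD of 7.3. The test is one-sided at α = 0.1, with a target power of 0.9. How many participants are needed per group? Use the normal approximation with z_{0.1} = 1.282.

Cohen's d = |M₁ − M₂| / SD_pooled = |56.5 − 62.1| / 7.3 = 5.6 / 7.3 = 0.767.
For two independent groups with equal n: n = 2·((z_{α} + z_β) / d)².
z_{α} + z_β = 1.282 + 1.282 = 2.564.
n = 2 × (2.564 / 0.767)² = 2 × 3.343² = 2 × 11.17 = 22.3.
Round up to the next whole participant.

n = 23 per group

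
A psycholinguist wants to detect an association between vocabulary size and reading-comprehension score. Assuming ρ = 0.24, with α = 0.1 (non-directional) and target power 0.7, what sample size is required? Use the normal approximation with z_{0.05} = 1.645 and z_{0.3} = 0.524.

n = 82

Fisher's z: C = ½·ln((1+r)/(1−r)) = ½·ln(1.6316) = 0.2448.
n = ((z_{α/2} + z_β)/C)² + 3.
(1.645 + 0.524) / 0.2448 = 2.169 / 0.2448 = 8.860.
n = 8.860² + 3 = 78.50 + 3 = 81.5.
Round up.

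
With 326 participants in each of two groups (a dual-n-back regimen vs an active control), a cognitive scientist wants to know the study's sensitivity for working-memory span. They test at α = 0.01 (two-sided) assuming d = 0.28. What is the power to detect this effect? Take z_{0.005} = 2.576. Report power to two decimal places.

power ≈ 0.84

For two equal groups, power = Φ(d·√(n/2) − z_{α/2}).
d·√(n/2) = 0.28 × √(326/2) = 0.28 × 12.767 = 3.575.
z_β = 3.575 − 2.576 = 0.999.
Power = Φ(0.999) = 0.841.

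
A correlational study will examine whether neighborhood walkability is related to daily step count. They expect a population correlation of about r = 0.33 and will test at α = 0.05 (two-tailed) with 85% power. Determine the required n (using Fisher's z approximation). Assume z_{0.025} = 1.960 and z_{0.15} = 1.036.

n = 80

Fisher's z: C = ½·ln((1+r)/(1−r)) = ½·ln(1.9851) = 0.3428.
n = ((z_{α/2} + z_β)/C)² + 3.
(1.960 + 1.036) / 0.3428 = 2.996 / 0.3428 = 8.740.
n = 8.740² + 3 = 76.38 + 3 = 79.4.
Round up.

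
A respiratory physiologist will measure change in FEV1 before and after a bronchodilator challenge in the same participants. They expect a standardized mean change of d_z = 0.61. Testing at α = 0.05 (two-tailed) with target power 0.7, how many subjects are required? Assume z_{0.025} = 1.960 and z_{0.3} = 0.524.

n = 17 pairs

For a paired (one-sample on differences) test: n = ((z_{α/2} + z_β) / d)².
z_{α/2} + z_β = 1.960 + 0.524 = 2.484.
n = (2.484 / 0.61)² = 4.072² = 16.58.
Round up.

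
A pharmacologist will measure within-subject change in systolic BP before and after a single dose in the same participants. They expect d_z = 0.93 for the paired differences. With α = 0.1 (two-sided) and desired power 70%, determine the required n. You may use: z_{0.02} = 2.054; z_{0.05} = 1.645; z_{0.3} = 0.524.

For a paired (one-sample on differences) test: n = ((z_{α/2} + z_β) / d)².
z_{α/2} + z_β = 1.645 + 0.524 = 2.169.
n = (2.169 / 0.93)² = 2.332² = 5.44.
Round up.

n = 6 pairs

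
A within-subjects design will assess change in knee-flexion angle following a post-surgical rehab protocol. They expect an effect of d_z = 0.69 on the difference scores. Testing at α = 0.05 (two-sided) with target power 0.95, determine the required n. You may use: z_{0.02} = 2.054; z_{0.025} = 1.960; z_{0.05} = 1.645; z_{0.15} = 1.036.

n = 28 pairs

For a paired (one-sample on differences) test: n = ((z_{α/2} + z_β) / d)².
z_{α/2} + z_β = 1.960 + 1.645 = 3.605.
n = (3.605 / 0.69)² = 5.225² = 27.30.
Round up.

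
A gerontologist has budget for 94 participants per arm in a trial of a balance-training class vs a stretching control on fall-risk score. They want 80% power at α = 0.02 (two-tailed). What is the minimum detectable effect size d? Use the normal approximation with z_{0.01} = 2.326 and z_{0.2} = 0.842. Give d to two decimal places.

For two independent groups of n = 94 each: d_min = (z_{α/2} + z_β)·√(2/n).
z-sum = 2.326 + 0.842 = 3.168.
d_min = 3.168 × √(2/94) = 3.168 × 0.1459 = 0.462.

d_min ≈ 0.46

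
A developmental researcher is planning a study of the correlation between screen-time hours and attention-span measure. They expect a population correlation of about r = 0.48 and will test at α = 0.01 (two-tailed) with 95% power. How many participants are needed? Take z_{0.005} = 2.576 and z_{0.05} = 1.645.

n = 69

Fisher's z: C = ½·ln((1+r)/(1−r)) = ½·ln(2.8462) = 0.5230.
n = ((z_{α/2} + z_β)/C)² + 3.
(2.576 + 1.645) / 0.5230 = 4.221 / 0.5230 = 8.071.
n = 8.071² + 3 = 65.14 + 3 = 68.1.
Round up.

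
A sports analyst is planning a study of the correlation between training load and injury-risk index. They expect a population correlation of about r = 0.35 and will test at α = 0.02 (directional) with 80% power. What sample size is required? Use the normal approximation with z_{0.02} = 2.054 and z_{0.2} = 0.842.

Fisher's z: C = ½·ln((1+r)/(1−r)) = ½·ln(2.0769) = 0.3654.
n = ((z_{α} + z_β)/C)² + 3.
(2.054 + 0.842) / 0.3654 = 2.896 / 0.3654 = 7.926.
n = 7.926² + 3 = 62.81 + 3 = 65.8.
Round up.

n = 66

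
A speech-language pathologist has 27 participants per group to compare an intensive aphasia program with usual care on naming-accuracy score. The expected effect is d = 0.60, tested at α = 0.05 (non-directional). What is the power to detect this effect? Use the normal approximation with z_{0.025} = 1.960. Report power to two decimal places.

power ≈ 0.60

For two equal groups, power = Φ(d·√(n/2) − z_{α/2}).
d·√(n/2) = 0.60 × √(27/2) = 0.60 × 3.674 = 2.205.
z_β = 2.205 − 1.960 = 0.245.
Power = Φ(0.245) = 0.597.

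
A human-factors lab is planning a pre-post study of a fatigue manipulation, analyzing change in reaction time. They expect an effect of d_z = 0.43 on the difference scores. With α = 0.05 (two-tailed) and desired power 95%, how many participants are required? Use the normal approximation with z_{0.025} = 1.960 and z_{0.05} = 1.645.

n = 71 pairs

For a paired (one-sample on differences) test: n = ((z_{α/2} + z_β) / d)².
z_{α/2} + z_β = 1.960 + 1.645 = 3.605.
n = (3.605 / 0.43)² = 8.384² = 70.29.
Round up.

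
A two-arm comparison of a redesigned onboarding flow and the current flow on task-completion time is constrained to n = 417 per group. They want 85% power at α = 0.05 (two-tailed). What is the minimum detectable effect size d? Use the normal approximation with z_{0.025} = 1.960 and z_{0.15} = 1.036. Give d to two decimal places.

d_min ≈ 0.21

For two independent groups of n = 417 each: d_min = (z_{α/2} + z_β)·√(2/n).
z-sum = 1.960 + 1.036 = 2.996.
d_min = 2.996 × √(2/417) = 2.996 × 0.0693 = 0.207.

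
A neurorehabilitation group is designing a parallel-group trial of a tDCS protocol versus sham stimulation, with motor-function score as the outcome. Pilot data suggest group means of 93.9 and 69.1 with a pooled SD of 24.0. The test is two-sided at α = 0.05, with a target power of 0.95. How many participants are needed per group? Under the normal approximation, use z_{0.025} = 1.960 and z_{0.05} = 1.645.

Cohen's d = |M₁ − M₂| / SD_pooled = |93.9 − 69.1| / 24.0 = 24.8 / 24.0 = 1.033.
For two independent groups with equal n: n = 2·((z_{α/2} + z_β) / d)².
z_{α/2} + z_β = 1.960 + 1.645 = 3.605.
n = 2 × (3.605 / 1.033)² = 2 × 3.490² = 2 × 12.18 = 24.4.
Round up to the next whole participant.

n = 25 per group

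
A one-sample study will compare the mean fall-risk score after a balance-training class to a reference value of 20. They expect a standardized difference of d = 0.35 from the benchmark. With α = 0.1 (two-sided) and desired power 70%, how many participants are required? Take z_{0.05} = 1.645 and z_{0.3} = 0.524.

n = 39

For a one-sample test: n = ((z_{α/2} + z_β) / d)².
z_{α/2} + z_β = 1.645 + 0.524 = 2.169.
n = (2.169 / 0.35)² = 6.197² = 38.40.
Round up.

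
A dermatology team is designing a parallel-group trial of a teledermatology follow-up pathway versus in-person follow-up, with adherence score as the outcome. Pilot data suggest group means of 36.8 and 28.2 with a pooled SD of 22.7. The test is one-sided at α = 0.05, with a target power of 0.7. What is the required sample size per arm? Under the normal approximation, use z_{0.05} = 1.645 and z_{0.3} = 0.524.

n = 66 per group

Cohen's d = |M₁ − M₂| / SD_pooled = |36.8 − 28.2| / 22.7 = 8.6 / 22.7 = 0.379.
For two independent groups with equal n: n = 2·((z_{α} + z_β) / d)².
z_{α} + z_β = 1.645 + 0.524 = 2.169.
n = 2 × (2.169 / 0.379)² = 2 × 5.723² = 2 × 32.75 = 65.5.
Round up to the next whole participant.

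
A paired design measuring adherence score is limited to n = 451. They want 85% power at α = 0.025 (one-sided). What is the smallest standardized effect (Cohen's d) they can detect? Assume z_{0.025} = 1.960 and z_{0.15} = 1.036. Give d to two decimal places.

d_min ≈ 0.14

For a single sample (or paired design) of n = 451: d_min = (z_{α} + z_β)/√n.
z-sum = 1.960 + 1.036 = 2.996.
d_min = 2.996 / √451 = 2.996 / 21.237 = 0.141.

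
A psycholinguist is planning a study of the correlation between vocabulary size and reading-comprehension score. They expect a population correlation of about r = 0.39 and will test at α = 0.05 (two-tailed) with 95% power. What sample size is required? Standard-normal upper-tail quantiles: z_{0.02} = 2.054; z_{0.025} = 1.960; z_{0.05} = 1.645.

n = 80

Fisher's z: C = ½·ln((1+r)/(1−r)) = ½·ln(2.2787) = 0.4118.
n = ((z_{α/2} + z_β)/C)² + 3.
(1.960 + 1.645) / 0.4118 = 3.605 / 0.4118 = 8.754.
n = 8.754² + 3 = 76.64 + 3 = 79.6.
Round up.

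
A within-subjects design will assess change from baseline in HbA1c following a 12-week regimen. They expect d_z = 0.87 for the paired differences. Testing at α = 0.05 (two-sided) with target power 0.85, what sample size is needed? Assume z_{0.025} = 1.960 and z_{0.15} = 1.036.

For a paired (one-sample on differences) test: n = ((z_{α/2} + z_β) / d)².
z_{α/2} + z_β = 1.960 + 1.036 = 2.996.
n = (2.996 / 0.87)² = 3.444² = 11.86.
Round up.

n = 12 pairs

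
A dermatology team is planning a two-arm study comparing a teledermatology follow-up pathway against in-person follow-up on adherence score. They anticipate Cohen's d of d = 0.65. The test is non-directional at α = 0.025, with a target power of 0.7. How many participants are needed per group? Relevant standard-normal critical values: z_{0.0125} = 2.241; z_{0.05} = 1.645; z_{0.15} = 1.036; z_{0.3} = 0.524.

n = 37 per group

For two independent groups with equal n: n = 2·((z_{α/2} + z_β) / d)².
z_{α/2} + z_β = 2.241 + 0.524 = 2.765.
n = 2 × (2.765 / 0.65)² = 2 × 4.254² = 2 × 18.10 = 36.2.
Round up to the next whole participant.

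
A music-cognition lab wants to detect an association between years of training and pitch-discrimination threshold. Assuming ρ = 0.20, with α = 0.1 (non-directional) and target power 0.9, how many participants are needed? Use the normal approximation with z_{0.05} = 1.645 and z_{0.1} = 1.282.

n = 212

Fisher's z: C = ½·ln((1+r)/(1−r)) = ½·ln(1.5000) = 0.2027.
n = ((z_{α/2} + z_β)/C)² + 3.
(1.645 + 1.282) / 0.2027 = 2.927 / 0.2027 = 14.440.
n = 14.440² + 3 = 208.52 + 3 = 211.5.
Round up.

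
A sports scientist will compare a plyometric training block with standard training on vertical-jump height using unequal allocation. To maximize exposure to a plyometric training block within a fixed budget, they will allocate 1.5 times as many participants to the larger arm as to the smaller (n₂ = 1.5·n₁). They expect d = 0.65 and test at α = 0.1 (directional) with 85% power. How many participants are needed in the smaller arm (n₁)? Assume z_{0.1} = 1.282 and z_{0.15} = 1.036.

With allocation ratio k = n₂/n₁ = 1.5, Var(x̄₁−x̄₂) = σ²(1/n₁ + 1/(k·n₁)) = σ²·(k+1)/(k·n₁).
So n₁ = (1 + 1/k)·((z_{α} + z_β)/d)² = 1.667 × (2.318/0.65)².
n₁ = 1.667 × 12.72 = 21.2.
Round up: n₁ = 22, giving n₂ = 1.5 × 22 = 33.

n₁ = 22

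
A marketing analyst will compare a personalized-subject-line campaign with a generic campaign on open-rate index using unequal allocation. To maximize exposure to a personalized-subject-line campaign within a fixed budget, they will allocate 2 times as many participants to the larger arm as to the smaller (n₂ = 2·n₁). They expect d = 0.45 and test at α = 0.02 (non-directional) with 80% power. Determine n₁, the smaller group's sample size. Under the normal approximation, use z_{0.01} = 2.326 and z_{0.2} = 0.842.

With allocation ratio k = n₂/n₁ = 2, Var(x̄₁−x̄₂) = σ²(1/n₁ + 1/(k·n₁)) = σ²·(k+1)/(k·n₁).
So n₁ = (1 + 1/k)·((z_{α/2} + z_β)/d)² = 1.500 × (3.168/0.45)².
n₁ = 1.500 × 49.56 = 74.3.
Round up: n₁ = 75, giving n₂ = 2 × 75 = 150.

n₁ = 75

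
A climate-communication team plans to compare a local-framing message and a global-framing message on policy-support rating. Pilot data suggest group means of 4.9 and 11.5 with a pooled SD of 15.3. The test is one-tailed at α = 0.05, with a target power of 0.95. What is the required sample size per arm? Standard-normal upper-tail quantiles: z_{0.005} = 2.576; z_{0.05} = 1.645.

n = 117 per group

Cohen's d = |M₁ − M₂| / SD_pooled = |4.9 − 11.5| / 15.3 = 6.6 / 15.3 = 0.431.
For two independent groups with equal n: n = 2·((z_{α} + z_β) / d)².
z_{α} + z_β = 1.645 + 1.645 = 3.290.
n = 2 × (3.290 / 0.431)² = 2 × 7.633² = 2 × 58.27 = 116.5.
Round up to the next whole participant.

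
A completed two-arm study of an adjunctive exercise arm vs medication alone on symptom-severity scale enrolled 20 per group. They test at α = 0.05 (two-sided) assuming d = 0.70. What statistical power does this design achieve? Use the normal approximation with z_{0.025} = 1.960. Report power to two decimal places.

power ≈ 0.60

For two equal groups, power = Φ(d·√(n/2) − z_{α/2}).
d·√(n/2) = 0.70 × √(20/2) = 0.70 × 3.162 = 2.214.
z_β = 2.214 − 1.960 = 0.254.
Power = Φ(0.254) = 0.600.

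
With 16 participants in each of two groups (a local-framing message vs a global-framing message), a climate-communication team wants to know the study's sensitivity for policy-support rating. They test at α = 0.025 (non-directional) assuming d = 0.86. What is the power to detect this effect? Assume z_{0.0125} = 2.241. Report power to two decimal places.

For two equal groups, power = Φ(d·√(n/2) − z_{α/2}).
d·√(n/2) = 0.86 × √(16/2) = 0.86 × 2.828 = 2.432.
z_β = 2.432 − 2.241 = 0.191.
Power = Φ(0.191) = 0.576.

power ≈ 0.58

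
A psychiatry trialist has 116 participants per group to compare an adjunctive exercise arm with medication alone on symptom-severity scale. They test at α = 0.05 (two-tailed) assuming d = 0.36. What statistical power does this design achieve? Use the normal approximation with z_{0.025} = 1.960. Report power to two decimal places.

power ≈ 0.78

For two equal groups, power = Φ(d·√(n/2) − z_{α/2}).
d·√(n/2) = 0.36 × √(116/2) = 0.36 × 7.616 = 2.742.
z_β = 2.742 − 1.960 = 0.782.
Power = Φ(0.782) = 0.783.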